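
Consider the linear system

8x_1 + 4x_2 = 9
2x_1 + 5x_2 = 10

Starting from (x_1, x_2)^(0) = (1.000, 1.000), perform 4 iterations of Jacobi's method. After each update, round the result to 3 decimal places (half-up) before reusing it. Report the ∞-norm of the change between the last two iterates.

0.060

Iteration 1:
  x_1 = (9 - (4)·1.000) / (8) = 0.625
  x_2 = (10 - (2)·1.000) / (5) = 1.600
Iteration 2:
  x_1 = (9 - (4)·1.600) / (8) = 0.325
  x_2 = (10 - (2)·0.625) / (5) = 1.750
Iteration 3:
  x_1 = (9 - (4)·1.750) / (8) = 0.250
  x_2 = (10 - (2)·0.325) / (5) = 1.870
Iteration 4:
  x_1 = (9 - (4)·1.870) / (8) = 0.190
  x_2 = (10 - (2)·0.250) / (5) = 1.900
Change: (-0.060, 0.030) → max |·| = 0.060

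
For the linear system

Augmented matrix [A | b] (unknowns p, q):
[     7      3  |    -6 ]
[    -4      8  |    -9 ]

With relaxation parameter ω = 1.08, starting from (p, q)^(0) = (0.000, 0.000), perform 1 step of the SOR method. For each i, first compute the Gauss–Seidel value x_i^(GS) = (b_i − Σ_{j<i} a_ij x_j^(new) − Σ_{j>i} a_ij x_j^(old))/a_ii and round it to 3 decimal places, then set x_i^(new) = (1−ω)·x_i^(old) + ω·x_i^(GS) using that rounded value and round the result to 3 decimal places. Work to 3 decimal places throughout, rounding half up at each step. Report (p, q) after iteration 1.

(-0.926, -1.715)

Iteration 1:
  p: GS value = (-6 - (3)·0.000) / (7) = -0.857;  p ← (1−ω)·0.000 + ω·-0.857 = -0.926
  q: GS value = (-9 - (-4)·-0.926) / (8) = -1.588;  q ← (1−ω)·0.000 + ω·-1.588 = -1.715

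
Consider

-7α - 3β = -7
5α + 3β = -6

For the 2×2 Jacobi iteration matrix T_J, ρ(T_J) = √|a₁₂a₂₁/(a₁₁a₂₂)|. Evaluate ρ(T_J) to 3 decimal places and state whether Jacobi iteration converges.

a₁₂a₂₁/(a₁₁a₂₂) = (-3)·(5) / ((-7)·(3)) = 0.714286
ρ = √|0.714286| = √0.714286 = 0.845
ρ < 1, so Jacobi converges

0.845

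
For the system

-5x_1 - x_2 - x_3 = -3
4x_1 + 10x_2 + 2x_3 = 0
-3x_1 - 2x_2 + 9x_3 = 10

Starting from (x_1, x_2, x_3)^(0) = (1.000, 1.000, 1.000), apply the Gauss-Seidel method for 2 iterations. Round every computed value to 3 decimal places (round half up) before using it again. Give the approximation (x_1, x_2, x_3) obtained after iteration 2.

Iteration 1:
  x_1 = (-3 - (-1)·1.000 - (-1)·1.000) / (-5) = 0.200
  x_2 = (0 - (4)·0.200 - (2)·1.000) / (10) = -0.280
  x_3 = (10 - (-3)·0.200 - (-2)·-0.280) / (9) = 1.116
Iteration 2:
  x_1 = (-3 - (-1)·-0.280 - (-1)·1.116) / (-5) = 0.433
  x_2 = (0 - (4)·0.433 - (2)·1.116) / (10) = -0.396
  x_3 = (10 - (-3)·0.433 - (-2)·-0.396) / (9) = 1.167

(0.433, -0.396, 1.167)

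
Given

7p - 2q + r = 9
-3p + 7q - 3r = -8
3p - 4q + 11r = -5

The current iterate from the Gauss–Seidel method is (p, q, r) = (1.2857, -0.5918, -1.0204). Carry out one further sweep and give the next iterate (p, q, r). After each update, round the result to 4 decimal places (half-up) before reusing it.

One sweep:
  p = (9 - (-2)·-0.5918 - (1)·-1.0204) / (7) = 1.2624
  q = (-8 - (-3)·1.2624 - (-3)·-1.0204) / (7) = -1.0391
  r = (-5 - (3)·1.2624 - (-4)·-1.0391) / (11) = -1.1767

(1.2624, -1.0391, -1.1767)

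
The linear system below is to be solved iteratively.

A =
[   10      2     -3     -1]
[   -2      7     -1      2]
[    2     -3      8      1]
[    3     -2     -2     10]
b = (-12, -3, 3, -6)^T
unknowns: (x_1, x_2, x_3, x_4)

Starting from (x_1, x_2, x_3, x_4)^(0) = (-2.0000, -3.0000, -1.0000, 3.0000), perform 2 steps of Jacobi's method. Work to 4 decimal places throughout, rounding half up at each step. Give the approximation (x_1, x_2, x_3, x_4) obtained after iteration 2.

Iteration 1:
  x_1 = (-12 - (2)·-3.0000 - (-3)·-1.0000 - (-1)·3.0000) / (10) = -0.6000
  x_2 = (-3 - (-2)·-2.0000 - (-1)·-1.0000 - (2)·3.0000) / (7) = -2.0000
  x_3 = (3 - (2)·-2.0000 - (-3)·-3.0000 - (1)·3.0000) / (8) = -0.6250
  x_4 = (-6 - (3)·-2.0000 - (-2)·-3.0000 - (-2)·-1.0000) / (10) = -0.8000
Iteration 2:
  x_1 = (-12 - (2)·-2.0000 - (-3)·-0.6250 - (-1)·-0.8000) / (10) = -1.0675
  x_2 = (-3 - (-2)·-0.6000 - (-1)·-0.6250 - (2)·-0.8000) / (7) = -0.4607
  x_3 = (3 - (2)·-0.6000 - (-3)·-2.0000 - (1)·-0.8000) / (8) = -0.1250
  x_4 = (-6 - (3)·-0.6000 - (-2)·-2.0000 - (-2)·-0.6250) / (10) = -0.9450

(-1.0675, -0.4607, -0.1250, -0.9450)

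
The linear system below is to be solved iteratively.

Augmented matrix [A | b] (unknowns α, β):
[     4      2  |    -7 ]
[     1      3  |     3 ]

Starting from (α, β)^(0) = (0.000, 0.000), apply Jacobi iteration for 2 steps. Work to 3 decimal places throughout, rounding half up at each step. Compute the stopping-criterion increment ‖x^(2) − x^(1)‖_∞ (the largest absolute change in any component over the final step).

0.583

Iteration 1:
  α = (-7 - (2)·0.000) / (4) = -1.750
  β = (3 - (1)·0.000) / (3) = 1.000
Iteration 2:
  α = (-7 - (2)·1.000) / (4) = -2.250
  β = (3 - (1)·-1.750) / (3) = 1.583
Change: (-0.500, 0.583) → max |·| = 0.583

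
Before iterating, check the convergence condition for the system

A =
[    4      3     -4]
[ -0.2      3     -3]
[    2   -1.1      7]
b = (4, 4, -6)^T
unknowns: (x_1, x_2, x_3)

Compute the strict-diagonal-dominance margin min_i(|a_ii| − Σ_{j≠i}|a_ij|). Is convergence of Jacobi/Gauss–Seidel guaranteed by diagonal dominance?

row 1: |4| − (3+4) = -3
row 2: |3| − (0.2+3) = -0.2
row 3: |7| − (2+1.1) = 3.9
minimum over rows = -3 → not strictly diagonally dominant

-3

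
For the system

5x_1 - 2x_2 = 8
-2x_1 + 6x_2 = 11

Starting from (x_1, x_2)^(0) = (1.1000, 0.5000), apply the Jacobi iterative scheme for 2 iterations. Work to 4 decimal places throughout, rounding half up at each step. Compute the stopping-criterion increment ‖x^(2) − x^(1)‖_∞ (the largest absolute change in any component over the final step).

Iteration 1:
  x_1 = (8 - (-2)·0.5000) / (5) = 1.8000
  x_2 = (11 - (-2)·1.1000) / (6) = 2.2000
Iteration 2:
  x_1 = (8 - (-2)·2.2000) / (5) = 2.4800
  x_2 = (11 - (-2)·1.8000) / (6) = 2.4333
Change: (0.6800, 0.2333) → max |·| = 0.6800

0.6800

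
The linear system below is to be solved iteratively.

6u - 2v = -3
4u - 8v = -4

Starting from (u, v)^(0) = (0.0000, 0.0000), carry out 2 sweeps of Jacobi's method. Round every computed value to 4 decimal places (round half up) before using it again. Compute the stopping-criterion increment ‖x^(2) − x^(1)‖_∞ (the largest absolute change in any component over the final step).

0.2500

Iteration 1:
  u = (-3 - (-2)·0.0000) / (6) = -0.5000
  v = (-4 - (4)·0.0000) / (-8) = 0.5000
Iteration 2:
  u = (-3 - (-2)·0.5000) / (6) = -0.3333
  v = (-4 - (4)·-0.5000) / (-8) = 0.2500
Change: (0.1667, -0.2500) → max |·| = 0.2500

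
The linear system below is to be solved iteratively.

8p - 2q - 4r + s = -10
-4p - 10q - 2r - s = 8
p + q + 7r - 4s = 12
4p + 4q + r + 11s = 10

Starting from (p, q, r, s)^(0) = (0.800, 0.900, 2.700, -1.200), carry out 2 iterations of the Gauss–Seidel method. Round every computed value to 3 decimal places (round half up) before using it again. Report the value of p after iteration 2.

Iteration 1:
  p = (-10 - (-2)·0.900 - (-4)·2.700 - (1)·-1.200) / (8) = 0.475
  q = (8 - (-4)·0.475 - (-2)·2.700 - (-1)·-1.200) / (-10) = -1.410
  r = (12 - (1)·0.475 - (1)·-1.410 - (-4)·-1.200) / (7) = 1.162
  s = (10 - (4)·0.475 - (4)·-1.410 - (1)·1.162) / (11) = 1.143
Iteration 2:
  p = (-10 - (-2)·-1.410 - (-4)·1.162 - (1)·1.143) / (8) = -1.164
  q = (8 - (-4)·-1.164 - (-2)·1.162 - (-1)·1.143) / (-10) = -0.681
  r = (12 - (1)·-1.164 - (1)·-0.681 - (-4)·1.143) / (7) = 2.631
  s = (10 - (4)·-1.164 - (4)·-0.681 - (1)·2.631) / (11) = 1.341

-1.164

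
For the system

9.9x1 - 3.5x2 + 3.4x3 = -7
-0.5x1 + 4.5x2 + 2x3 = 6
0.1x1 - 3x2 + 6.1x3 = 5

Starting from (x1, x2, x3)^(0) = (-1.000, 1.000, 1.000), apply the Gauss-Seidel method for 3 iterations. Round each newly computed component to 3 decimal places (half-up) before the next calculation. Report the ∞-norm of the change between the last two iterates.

Iteration 1:
  x1 = (-7 - (-3.5)·1.000 - (3.4)·1.000) / (9.9) = -0.697
  x2 = (6 - (-0.5)·-0.697 - (2)·1.000) / (4.5) = 0.811
  x3 = (5 - (0.1)·-0.697 - (-3)·0.811) / (6.1) = 1.230
Iteration 2:
  x1 = (-7 - (-3.5)·0.811 - (3.4)·1.230) / (9.9) = -0.843
  x2 = (6 - (-0.5)·-0.843 - (2)·1.230) / (4.5) = 0.693
  x3 = (5 - (0.1)·-0.843 - (-3)·0.693) / (6.1) = 1.174
Iteration 3:
  x1 = (-7 - (-3.5)·0.693 - (3.4)·1.174) / (9.9) = -0.865
  x2 = (6 - (-0.5)·-0.865 - (2)·1.174) / (4.5) = 0.715
  x3 = (5 - (0.1)·-0.865 - (-3)·0.715) / (6.1) = 1.185
Change: (-0.022, 0.022, 0.011) → max |·| = 0.022

0.022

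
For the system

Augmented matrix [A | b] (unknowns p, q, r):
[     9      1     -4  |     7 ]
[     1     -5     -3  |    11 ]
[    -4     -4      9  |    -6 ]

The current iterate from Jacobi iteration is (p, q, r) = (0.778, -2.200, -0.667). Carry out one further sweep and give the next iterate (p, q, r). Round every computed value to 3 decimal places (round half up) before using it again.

(0.726, -1.644, -1.299)

One sweep:
  p = (7 - (1)·-2.200 - (-4)·-0.667) / (9) = 0.726
  q = (11 - (1)·0.778 - (-3)·-0.667) / (-5) = -1.644
  r = (-6 - (-4)·0.778 - (-4)·-2.200) / (9) = -1.299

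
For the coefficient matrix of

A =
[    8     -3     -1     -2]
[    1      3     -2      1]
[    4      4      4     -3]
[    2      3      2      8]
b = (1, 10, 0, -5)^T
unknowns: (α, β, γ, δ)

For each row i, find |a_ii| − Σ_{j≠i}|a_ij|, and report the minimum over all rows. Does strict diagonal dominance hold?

row 1: |8| − (3+1+2) = 2
row 2: |3| − (1+2+1) = -1
row 3: |4| − (4+4+3) = -7
row 4: |8| − (2+3+2) = 1
minimum over rows = -7 → not strictly diagonally dominant

-7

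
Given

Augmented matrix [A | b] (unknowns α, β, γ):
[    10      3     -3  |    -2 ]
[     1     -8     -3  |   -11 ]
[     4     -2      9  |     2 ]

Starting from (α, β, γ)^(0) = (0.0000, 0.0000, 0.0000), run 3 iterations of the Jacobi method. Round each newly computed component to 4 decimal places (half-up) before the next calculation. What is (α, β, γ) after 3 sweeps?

(-0.3950, 1.0755, 0.7463)

Iteration 1:
  α = (-2 - (3)·0.0000 - (-3)·0.0000) / (10) = -0.2000
  β = (-11 - (1)·0.0000 - (-3)·0.0000) / (-8) = 1.3750
  γ = (2 - (4)·0.0000 - (-2)·0.0000) / (9) = 0.2222
Iteration 2:
  α = (-2 - (3)·1.3750 - (-3)·0.2222) / (10) = -0.5458
  β = (-11 - (1)·-0.2000 - (-3)·0.2222) / (-8) = 1.2667
  γ = (2 - (4)·-0.2000 - (-2)·1.3750) / (9) = 0.6167
Iteration 3:
  α = (-2 - (3)·1.2667 - (-3)·0.6167) / (10) = -0.3950
  β = (-11 - (1)·-0.5458 - (-3)·0.6167) / (-8) = 1.0755
  γ = (2 - (4)·-0.5458 - (-2)·1.2667) / (9) = 0.7463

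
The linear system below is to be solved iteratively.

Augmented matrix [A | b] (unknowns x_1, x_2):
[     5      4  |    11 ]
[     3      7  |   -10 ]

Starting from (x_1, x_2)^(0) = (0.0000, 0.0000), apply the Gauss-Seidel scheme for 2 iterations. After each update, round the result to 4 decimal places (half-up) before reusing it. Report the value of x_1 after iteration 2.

Iteration 1:
  x_1 = (11 - (4)·0.0000) / (5) = 2.2000
  x_2 = (-10 - (3)·2.2000) / (7) = -2.3714
Iteration 2:
  x_1 = (11 - (4)·-2.3714) / (5) = 4.0971
  x_2 = (-10 - (3)·4.0971) / (7) = -3.1845

4.0971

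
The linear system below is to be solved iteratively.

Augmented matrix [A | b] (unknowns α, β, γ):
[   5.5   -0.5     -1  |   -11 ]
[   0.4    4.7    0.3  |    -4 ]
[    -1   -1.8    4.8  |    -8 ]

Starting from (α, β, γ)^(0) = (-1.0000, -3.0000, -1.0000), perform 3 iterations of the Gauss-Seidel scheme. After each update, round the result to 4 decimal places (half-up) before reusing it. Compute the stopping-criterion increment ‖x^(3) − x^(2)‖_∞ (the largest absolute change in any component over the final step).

0.0133

Iteration 1:
  α = (-11 - (-0.5)·-3.0000 - (-1)·-1.0000) / (5.5) = -2.4545
  β = (-4 - (0.4)·-2.4545 - (0.3)·-1.0000) / (4.7) = -0.5783
  γ = (-8 - (-1)·-2.4545 - (-1.8)·-0.5783) / (4.8) = -2.3949
Iteration 2:
  α = (-11 - (-0.5)·-0.5783 - (-1)·-2.3949) / (5.5) = -2.4880
  β = (-4 - (0.4)·-2.4880 - (0.3)·-2.3949) / (4.7) = -0.4865
  γ = (-8 - (-1)·-2.4880 - (-1.8)·-0.4865) / (4.8) = -2.3674
Iteration 3:
  α = (-11 - (-0.5)·-0.4865 - (-1)·-2.3674) / (5.5) = -2.4747
  β = (-4 - (0.4)·-2.4747 - (0.3)·-2.3674) / (4.7) = -0.4893
  γ = (-8 - (-1)·-2.4747 - (-1.8)·-0.4893) / (4.8) = -2.3657
Change: (0.0133, -0.0028, 0.0017) → max |·| = 0.0133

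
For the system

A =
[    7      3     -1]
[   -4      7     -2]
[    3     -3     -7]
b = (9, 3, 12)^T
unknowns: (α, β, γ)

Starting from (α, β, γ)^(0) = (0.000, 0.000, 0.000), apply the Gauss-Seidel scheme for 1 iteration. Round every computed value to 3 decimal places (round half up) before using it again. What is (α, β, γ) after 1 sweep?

(1.286, 1.163, -1.662)

Iteration 1:
  α = (9 - (3)·0.000 - (-1)·0.000) / (7) = 1.286
  β = (3 - (-4)·1.286 - (-2)·0.000) / (7) = 1.163
  γ = (12 - (3)·1.286 - (-3)·1.163) / (-7) = -1.662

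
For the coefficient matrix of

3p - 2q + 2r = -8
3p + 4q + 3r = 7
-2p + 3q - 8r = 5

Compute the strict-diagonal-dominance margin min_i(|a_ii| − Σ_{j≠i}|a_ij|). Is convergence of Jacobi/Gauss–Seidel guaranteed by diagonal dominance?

-2

row 1: |3| − (2+2) = -1
row 2: |4| − (3+3) = -2
row 3: |-8| − (2+3) = 3
minimum over rows = -2 → not strictly diagonally dominant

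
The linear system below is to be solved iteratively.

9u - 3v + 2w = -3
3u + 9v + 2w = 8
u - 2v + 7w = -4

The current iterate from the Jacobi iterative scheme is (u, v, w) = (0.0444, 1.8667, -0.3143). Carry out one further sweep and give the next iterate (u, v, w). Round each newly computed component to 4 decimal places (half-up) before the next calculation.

One sweep:
  u = (-3 - (-3)·1.8667 - (2)·-0.3143) / (9) = 0.3587
  v = (8 - (3)·0.0444 - (2)·-0.3143) / (9) = 0.9439
  w = (-4 - (1)·0.0444 - (-2)·1.8667) / (7) = -0.0444

(0.3587, 0.9439, -0.0444)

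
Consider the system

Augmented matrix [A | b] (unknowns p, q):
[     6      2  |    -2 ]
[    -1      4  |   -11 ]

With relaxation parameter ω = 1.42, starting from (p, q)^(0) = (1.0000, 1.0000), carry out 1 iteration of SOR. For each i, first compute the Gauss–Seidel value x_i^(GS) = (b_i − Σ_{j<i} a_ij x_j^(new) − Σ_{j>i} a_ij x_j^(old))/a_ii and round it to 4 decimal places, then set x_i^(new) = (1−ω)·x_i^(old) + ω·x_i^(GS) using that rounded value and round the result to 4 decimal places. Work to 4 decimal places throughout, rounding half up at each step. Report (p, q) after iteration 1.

Iteration 1:
  p: GS value = (-2 - (2)·1.0000) / (6) = -0.6667;  p ← (1−ω)·1.0000 + ω·-0.6667 = -1.3667
  q: GS value = (-11 - (-1)·-1.3667) / (4) = -3.0917;  q ← (1−ω)·1.0000 + ω·-3.0917 = -4.8102

(-1.3667, -4.8102)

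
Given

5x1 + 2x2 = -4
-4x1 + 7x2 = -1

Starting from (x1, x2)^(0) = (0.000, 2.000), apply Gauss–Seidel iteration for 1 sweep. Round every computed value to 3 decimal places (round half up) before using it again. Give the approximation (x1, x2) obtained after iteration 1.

Iteration 1:
  x1 = (-4 - (2)·2.000) / (5) = -1.600
  x2 = (-1 - (-4)·-1.600) / (7) = -1.057

(-1.600, -1.057)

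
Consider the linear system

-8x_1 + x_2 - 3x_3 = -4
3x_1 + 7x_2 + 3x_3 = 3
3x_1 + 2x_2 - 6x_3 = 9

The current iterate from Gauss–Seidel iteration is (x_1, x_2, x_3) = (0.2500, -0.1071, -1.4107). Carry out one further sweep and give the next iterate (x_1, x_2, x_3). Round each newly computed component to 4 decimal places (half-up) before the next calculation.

(1.0156, 0.5979, -0.7929)

One sweep:
  x_1 = (-4 - (1)·-0.1071 - (-3)·-1.4107) / (-8) = 1.0156
  x_2 = (3 - (3)·1.0156 - (3)·-1.4107) / (7) = 0.5979
  x_3 = (9 - (3)·1.0156 - (2)·0.5979) / (-6) = -0.7929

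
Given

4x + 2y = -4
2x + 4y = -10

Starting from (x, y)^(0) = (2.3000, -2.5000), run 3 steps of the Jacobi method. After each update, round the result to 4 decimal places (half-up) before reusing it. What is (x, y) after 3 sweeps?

(0.3125, -2.9125)

Iteration 1:
  x = (-4 - (2)·-2.5000) / (4) = 0.2500
  y = (-10 - (2)·2.3000) / (4) = -3.6500
Iteration 2:
  x = (-4 - (2)·-3.6500) / (4) = 0.8250
  y = (-10 - (2)·0.2500) / (4) = -2.6250
Iteration 3:
  x = (-4 - (2)·-2.6250) / (4) = 0.3125
  y = (-10 - (2)·0.8250) / (4) = -2.9125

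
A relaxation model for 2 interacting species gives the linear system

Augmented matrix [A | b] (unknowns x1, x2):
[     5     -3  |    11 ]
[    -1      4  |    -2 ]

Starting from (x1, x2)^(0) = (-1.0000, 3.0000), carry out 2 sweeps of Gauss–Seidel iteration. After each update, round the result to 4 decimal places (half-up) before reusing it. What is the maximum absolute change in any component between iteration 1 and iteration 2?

1.5000

Iteration 1:
  x1 = (11 - (-3)·3.0000) / (5) = 4.0000
  x2 = (-2 - (-1)·4.0000) / (4) = 0.5000
Iteration 2:
  x1 = (11 - (-3)·0.5000) / (5) = 2.5000
  x2 = (-2 - (-1)·2.5000) / (4) = 0.1250
Change: (-1.5000, -0.3750) → max |·| = 1.5000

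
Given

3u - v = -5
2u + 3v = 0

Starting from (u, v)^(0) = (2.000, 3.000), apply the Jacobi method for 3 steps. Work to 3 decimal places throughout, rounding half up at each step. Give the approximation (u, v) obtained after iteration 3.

Iteration 1:
  u = (-5 - (-1)·3.000) / (3) = -0.667
  v = (0 - (2)·2.000) / (3) = -1.333
Iteration 2:
  u = (-5 - (-1)·-1.333) / (3) = -2.111
  v = (0 - (2)·-0.667) / (3) = 0.445
Iteration 3:
  u = (-5 - (-1)·0.445) / (3) = -1.518
  v = (0 - (2)·-2.111) / (3) = 1.407

(-1.518, 1.407)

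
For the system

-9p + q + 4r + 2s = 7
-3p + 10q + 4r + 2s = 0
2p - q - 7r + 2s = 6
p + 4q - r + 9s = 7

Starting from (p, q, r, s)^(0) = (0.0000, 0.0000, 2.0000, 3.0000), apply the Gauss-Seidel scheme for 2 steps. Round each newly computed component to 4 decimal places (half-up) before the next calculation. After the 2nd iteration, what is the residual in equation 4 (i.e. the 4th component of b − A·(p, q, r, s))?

-0.0003

Iteration 1:
  p = (7 - (1)·0.0000 - (4)·2.0000 - (2)·3.0000) / (-9) = 0.7778
  q = (0 - (-3)·0.7778 - (4)·2.0000 - (2)·3.0000) / (10) = -1.1667
  r = (6 - (2)·0.7778 - (-1)·-1.1667 - (2)·3.0000) / (-7) = 0.3889
  s = (7 - (1)·0.7778 - (4)·-1.1667 - (-1)·0.3889) / (9) = 1.2531
Iteration 2:
  p = (7 - (1)·-1.1667 - (4)·0.3889 - (2)·1.2531) / (-9) = -0.4561
  q = (0 - (-3)·-0.4561 - (4)·0.3889 - (2)·1.2531) / (10) = -0.5430
  r = (6 - (2)·-0.4561 - (-1)·-0.5430 - (2)·1.2531) / (-7) = -0.5519
  s = (7 - (1)·-0.4561 - (4)·-0.5430 - (-1)·-0.5519) / (9) = 1.0085
Residual b − A·x = (3.6287, 4.2523, 0.4889, -0.0003)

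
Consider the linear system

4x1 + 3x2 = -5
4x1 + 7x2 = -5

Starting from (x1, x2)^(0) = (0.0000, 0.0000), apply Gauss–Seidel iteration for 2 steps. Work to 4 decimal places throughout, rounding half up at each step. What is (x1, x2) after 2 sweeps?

Iteration 1:
  x1 = (-5 - (3)·0.0000) / (4) = -1.2500
  x2 = (-5 - (4)·-1.2500) / (7) = 0.0000
Iteration 2:
  x1 = (-5 - (3)·0.0000) / (4) = -1.2500
  x2 = (-5 - (4)·-1.2500) / (7) = 0.0000

(-1.2500, 0.0000)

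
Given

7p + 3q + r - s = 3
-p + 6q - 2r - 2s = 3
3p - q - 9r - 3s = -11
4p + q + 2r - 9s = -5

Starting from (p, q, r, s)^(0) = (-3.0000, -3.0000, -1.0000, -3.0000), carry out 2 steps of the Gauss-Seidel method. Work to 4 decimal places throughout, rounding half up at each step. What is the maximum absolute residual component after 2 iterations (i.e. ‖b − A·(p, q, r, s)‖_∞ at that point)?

6.4634

Iteration 1:
  p = (3 - (3)·-3.0000 - (1)·-1.0000 - (-1)·-3.0000) / (7) = 1.4286
  q = (3 - (-1)·1.4286 - (-2)·-1.0000 - (-2)·-3.0000) / (6) = -0.5952
  r = (-11 - (3)·1.4286 - (-1)·-0.5952 - (-3)·-3.0000) / (-9) = 2.7646
  s = (-5 - (4)·1.4286 - (1)·-0.5952 - (2)·2.7646) / (-9) = 1.7387
Iteration 2:
  p = (3 - (3)·-0.5952 - (1)·2.7646 - (-1)·1.7387) / (7) = 0.5371
  q = (3 - (-1)·0.5371 - (-2)·2.7646 - (-2)·1.7387) / (6) = 2.0906
  r = (-11 - (3)·0.5371 - (-1)·2.0906 - (-3)·1.7387) / (-9) = 0.5894
  s = (-5 - (4)·0.5371 - (1)·2.0906 - (2)·0.5894) / (-9) = 1.1575
Residual b − A·x = (-6.4634, -5.5127, -1.7436, -0.0003); ∞-norm = 6.4634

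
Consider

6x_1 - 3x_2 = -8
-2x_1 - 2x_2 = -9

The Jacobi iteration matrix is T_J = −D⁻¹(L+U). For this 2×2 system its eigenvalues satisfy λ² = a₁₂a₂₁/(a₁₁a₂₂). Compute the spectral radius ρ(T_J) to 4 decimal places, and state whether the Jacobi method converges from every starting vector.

0.7071

a₁₂a₂₁/(a₁₁a₂₂) = (-3)·(-2) / ((6)·(-2)) = -0.500000
ρ = √|-0.500000| = √0.500000 = 0.7071
ρ < 1, so Jacobi converges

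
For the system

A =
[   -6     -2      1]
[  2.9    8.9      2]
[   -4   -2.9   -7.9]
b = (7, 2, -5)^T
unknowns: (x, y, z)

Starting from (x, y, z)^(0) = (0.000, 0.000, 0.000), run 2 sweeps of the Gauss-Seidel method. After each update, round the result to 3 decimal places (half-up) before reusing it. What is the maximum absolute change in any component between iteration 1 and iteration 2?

0.214

Iteration 1:
  x = (7 - (-2)·0.000 - (1)·0.000) / (-6) = -1.167
  y = (2 - (2.9)·-1.167 - (2)·0.000) / (8.9) = 0.605
  z = (-5 - (-4)·-1.167 - (-2.9)·0.605) / (-7.9) = 1.002
Iteration 2:
  x = (7 - (-2)·0.605 - (1)·1.002) / (-6) = -1.201
  y = (2 - (2.9)·-1.201 - (2)·1.002) / (8.9) = 0.391
  z = (-5 - (-4)·-1.201 - (-2.9)·0.391) / (-7.9) = 1.097
Change: (-0.034, -0.214, 0.095) → max |·| = 0.214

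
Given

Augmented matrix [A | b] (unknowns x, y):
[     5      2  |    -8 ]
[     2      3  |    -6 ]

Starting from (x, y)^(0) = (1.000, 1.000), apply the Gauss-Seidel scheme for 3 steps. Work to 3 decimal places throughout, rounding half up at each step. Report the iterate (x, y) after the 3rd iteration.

Iteration 1:
  x = (-8 - (2)·1.000) / (5) = -2.000
  y = (-6 - (2)·-2.000) / (3) = -0.667
Iteration 2:
  x = (-8 - (2)·-0.667) / (5) = -1.333
  y = (-6 - (2)·-1.333) / (3) = -1.111
Iteration 3:
  x = (-8 - (2)·-1.111) / (5) = -1.156
  y = (-6 - (2)·-1.156) / (3) = -1.229

(-1.156, -1.229)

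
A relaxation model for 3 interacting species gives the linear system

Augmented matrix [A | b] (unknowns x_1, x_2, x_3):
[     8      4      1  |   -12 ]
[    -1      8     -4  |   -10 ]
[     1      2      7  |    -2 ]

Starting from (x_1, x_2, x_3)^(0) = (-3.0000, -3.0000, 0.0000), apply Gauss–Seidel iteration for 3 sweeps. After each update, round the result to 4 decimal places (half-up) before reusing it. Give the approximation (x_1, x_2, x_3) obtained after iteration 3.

Iteration 1:
  x_1 = (-12 - (4)·-3.0000 - (1)·0.0000) / (8) = 0.0000
  x_2 = (-10 - (-1)·0.0000 - (-4)·0.0000) / (8) = -1.2500
  x_3 = (-2 - (1)·0.0000 - (2)·-1.2500) / (7) = 0.0714
Iteration 2:
  x_1 = (-12 - (4)·-1.2500 - (1)·0.0714) / (8) = -0.8839
  x_2 = (-10 - (-1)·-0.8839 - (-4)·0.0714) / (8) = -1.3248
  x_3 = (-2 - (1)·-0.8839 - (2)·-1.3248) / (7) = 0.2191
Iteration 3:
  x_1 = (-12 - (4)·-1.3248 - (1)·0.2191) / (8) = -0.8650
  x_2 = (-10 - (-1)·-0.8650 - (-4)·0.2191) / (8) = -1.2486
  x_3 = (-2 - (1)·-0.8650 - (2)·-1.2486) / (7) = 0.1946

(-0.8650, -1.2486, 0.1946)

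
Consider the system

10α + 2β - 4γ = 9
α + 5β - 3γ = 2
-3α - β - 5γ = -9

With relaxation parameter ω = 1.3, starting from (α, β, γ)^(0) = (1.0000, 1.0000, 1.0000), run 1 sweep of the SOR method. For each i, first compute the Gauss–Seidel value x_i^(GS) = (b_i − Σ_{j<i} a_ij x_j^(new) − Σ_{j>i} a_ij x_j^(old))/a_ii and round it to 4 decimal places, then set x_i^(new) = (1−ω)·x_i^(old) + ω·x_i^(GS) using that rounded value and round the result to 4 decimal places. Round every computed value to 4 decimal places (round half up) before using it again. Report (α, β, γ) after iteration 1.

(1.1300, 0.7062, 0.9750)

Iteration 1:
  α: GS value = (9 - (2)·1.0000 - (-4)·1.0000) / (10) = 1.1000;  α ← (1−ω)·1.0000 + ω·1.1000 = 1.1300
  β: GS value = (2 - (1)·1.1300 - (-3)·1.0000) / (5) = 0.7740;  β ← (1−ω)·1.0000 + ω·0.7740 = 0.7062
  γ: GS value = (-9 - (-3)·1.1300 - (-1)·0.7062) / (-5) = 0.9808;  γ ← (1−ω)·1.0000 + ω·0.9808 = 0.9750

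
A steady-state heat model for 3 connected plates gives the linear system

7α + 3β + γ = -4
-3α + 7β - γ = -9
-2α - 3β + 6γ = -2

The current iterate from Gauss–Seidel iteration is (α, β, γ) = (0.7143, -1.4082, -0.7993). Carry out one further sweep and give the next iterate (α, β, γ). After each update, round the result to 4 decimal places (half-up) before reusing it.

(0.1463, -1.3372, -0.9532)

One sweep:
  α = (-4 - (3)·-1.4082 - (1)·-0.7993) / (7) = 0.1463
  β = (-9 - (-3)·0.1463 - (-1)·-0.7993) / (7) = -1.3372
  γ = (-2 - (-2)·0.1463 - (-3)·-1.3372) / (6) = -0.9532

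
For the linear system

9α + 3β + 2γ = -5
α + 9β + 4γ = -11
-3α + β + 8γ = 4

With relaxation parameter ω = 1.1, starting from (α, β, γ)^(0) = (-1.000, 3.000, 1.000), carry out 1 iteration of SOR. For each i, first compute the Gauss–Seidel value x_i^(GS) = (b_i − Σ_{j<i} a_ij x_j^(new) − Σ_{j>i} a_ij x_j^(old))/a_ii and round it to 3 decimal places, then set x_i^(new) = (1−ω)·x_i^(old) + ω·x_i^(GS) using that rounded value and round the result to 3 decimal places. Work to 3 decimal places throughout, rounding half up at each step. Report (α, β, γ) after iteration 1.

Iteration 1:
  α: GS value = (-5 - (3)·3.000 - (2)·1.000) / (9) = -1.778;  α ← (1−ω)·-1.000 + ω·-1.778 = -1.856
  β: GS value = (-11 - (1)·-1.856 - (4)·1.000) / (9) = -1.460;  β ← (1−ω)·3.000 + ω·-1.460 = -1.906
  γ: GS value = (4 - (-3)·-1.856 - (1)·-1.906) / (8) = 0.042;  γ ← (1−ω)·1.000 + ω·0.042 = -0.054

(-1.856, -1.906, -0.054)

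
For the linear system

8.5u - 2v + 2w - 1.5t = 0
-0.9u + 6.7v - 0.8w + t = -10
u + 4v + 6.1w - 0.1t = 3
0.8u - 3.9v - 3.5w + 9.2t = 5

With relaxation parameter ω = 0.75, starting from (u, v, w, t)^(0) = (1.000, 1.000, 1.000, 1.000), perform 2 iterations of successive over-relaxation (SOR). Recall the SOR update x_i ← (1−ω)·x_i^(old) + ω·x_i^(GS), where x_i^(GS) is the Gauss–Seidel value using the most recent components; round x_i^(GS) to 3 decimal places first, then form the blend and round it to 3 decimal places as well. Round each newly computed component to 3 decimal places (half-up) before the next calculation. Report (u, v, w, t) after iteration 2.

Iteration 1:
  u: GS value = (0 - (-2)·1.000 - (2)·1.000 - (-1.5)·1.000) / (8.5) = 0.176;  u ← (1−ω)·1.000 + ω·0.176 = 0.382
  v: GS value = (-10 - (-0.9)·0.382 - (-0.8)·1.000 - (1)·1.000) / (6.7) = -1.471;  v ← (1−ω)·1.000 + ω·-1.471 = -0.853
  w: GS value = (3 - (1)·0.382 - (4)·-0.853 - (-0.1)·1.000) / (6.1) = 1.005;  w ← (1−ω)·1.000 + ω·1.005 = 1.004
  t: GS value = (5 - (0.8)·0.382 - (-3.9)·-0.853 - (-3.5)·1.004) / (9.2) = 0.531;  t ← (1−ω)·1.000 + ω·0.531 = 0.648
Iteration 2:
  u: GS value = (0 - (-2)·-0.853 - (2)·1.004 - (-1.5)·0.648) / (8.5) = -0.323;  u ← (1−ω)·0.382 + ω·-0.323 = -0.147
  v: GS value = (-10 - (-0.9)·-0.147 - (-0.8)·1.004 - (1)·0.648) / (6.7) = -1.489;  v ← (1−ω)·-0.853 + ω·-1.489 = -1.330
  w: GS value = (3 - (1)·-0.147 - (4)·-1.330 - (-0.1)·0.648) / (6.1) = 1.399;  w ← (1−ω)·1.004 + ω·1.399 = 1.300
  t: GS value = (5 - (0.8)·-0.147 - (-3.9)·-1.330 - (-3.5)·1.300) / (9.2) = 0.487;  t ← (1−ω)·0.648 + ω·0.487 = 0.527

(-0.147, -1.330, 1.300, 0.527)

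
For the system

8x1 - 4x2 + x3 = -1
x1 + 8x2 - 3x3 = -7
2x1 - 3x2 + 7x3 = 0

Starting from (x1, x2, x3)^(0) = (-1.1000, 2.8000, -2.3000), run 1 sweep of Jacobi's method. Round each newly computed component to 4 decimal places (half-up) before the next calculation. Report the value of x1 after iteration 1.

1.5625

Iteration 1:
  x1 = (-1 - (-4)·2.8000 - (1)·-2.3000) / (8) = 1.5625
  x2 = (-7 - (1)·-1.1000 - (-3)·-2.3000) / (8) = -1.6000
  x3 = (0 - (2)·-1.1000 - (-3)·2.8000) / (7) = 1.5143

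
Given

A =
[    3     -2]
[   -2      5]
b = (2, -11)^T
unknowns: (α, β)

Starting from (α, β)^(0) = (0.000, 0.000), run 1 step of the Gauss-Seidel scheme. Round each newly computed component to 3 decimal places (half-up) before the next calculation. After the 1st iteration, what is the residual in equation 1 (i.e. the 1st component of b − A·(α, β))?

Iteration 1:
  α = (2 - (-2)·0.000) / (3) = 0.667
  β = (-11 - (-2)·0.667) / (5) = -1.933
Residual b − A·x = (-3.867, -0.001)

-3.867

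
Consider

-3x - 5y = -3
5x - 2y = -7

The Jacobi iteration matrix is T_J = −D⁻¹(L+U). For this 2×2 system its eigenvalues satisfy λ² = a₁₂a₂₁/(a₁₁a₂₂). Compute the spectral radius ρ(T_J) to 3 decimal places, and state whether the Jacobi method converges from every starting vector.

2.041

a₁₂a₂₁/(a₁₁a₂₂) = (-5)·(5) / ((-3)·(-2)) = -4.166667
ρ = √|-4.166667| = √4.166667 = 2.041
ρ > 1, so Jacobi diverges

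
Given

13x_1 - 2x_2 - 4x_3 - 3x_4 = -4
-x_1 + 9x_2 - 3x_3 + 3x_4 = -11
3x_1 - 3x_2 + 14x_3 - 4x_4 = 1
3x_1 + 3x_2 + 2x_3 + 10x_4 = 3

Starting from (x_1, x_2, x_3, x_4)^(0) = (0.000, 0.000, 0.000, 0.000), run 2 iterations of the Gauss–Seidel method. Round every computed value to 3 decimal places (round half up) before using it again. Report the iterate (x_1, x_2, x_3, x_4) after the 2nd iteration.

(-0.358, -1.571, 0.039, 0.871)

Iteration 1:
  x_1 = (-4 - (-2)·0.000 - (-4)·0.000 - (-3)·0.000) / (13) = -0.308
  x_2 = (-11 - (-1)·-0.308 - (-3)·0.000 - (3)·0.000) / (9) = -1.256
  x_3 = (1 - (3)·-0.308 - (-3)·-1.256 - (-4)·0.000) / (14) = -0.132
  x_4 = (3 - (3)·-0.308 - (3)·-1.256 - (2)·-0.132) / (10) = 0.796
Iteration 2:
  x_1 = (-4 - (-2)·-1.256 - (-4)·-0.132 - (-3)·0.796) / (13) = -0.358
  x_2 = (-11 - (-1)·-0.358 - (-3)·-0.132 - (3)·0.796) / (9) = -1.571
  x_3 = (1 - (3)·-0.358 - (-3)·-1.571 - (-4)·0.796) / (14) = 0.039
  x_4 = (3 - (3)·-0.358 - (3)·-1.571 - (2)·0.039) / (10) = 0.871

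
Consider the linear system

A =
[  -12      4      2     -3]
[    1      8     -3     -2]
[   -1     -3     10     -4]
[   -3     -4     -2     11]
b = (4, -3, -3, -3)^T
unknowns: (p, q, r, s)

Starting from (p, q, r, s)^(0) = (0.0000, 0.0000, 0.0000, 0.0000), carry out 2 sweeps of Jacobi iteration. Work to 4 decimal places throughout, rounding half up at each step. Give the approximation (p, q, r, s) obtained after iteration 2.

Iteration 1:
  p = (4 - (4)·0.0000 - (2)·0.0000 - (-3)·0.0000) / (-12) = -0.3333
  q = (-3 - (1)·0.0000 - (-3)·0.0000 - (-2)·0.0000) / (8) = -0.3750
  r = (-3 - (-1)·0.0000 - (-3)·0.0000 - (-4)·0.0000) / (10) = -0.3000
  s = (-3 - (-3)·0.0000 - (-4)·0.0000 - (-2)·0.0000) / (11) = -0.2727
Iteration 2:
  p = (4 - (4)·-0.3750 - (2)·-0.3000 - (-3)·-0.2727) / (-12) = -0.4402
  q = (-3 - (1)·-0.3333 - (-3)·-0.3000 - (-2)·-0.2727) / (8) = -0.5140
  r = (-3 - (-1)·-0.3333 - (-3)·-0.3750 - (-4)·-0.2727) / (10) = -0.5549
  s = (-3 - (-3)·-0.3333 - (-4)·-0.3750 - (-2)·-0.3000) / (11) = -0.5545

(-0.4402, -0.5140, -0.5549, -0.5545)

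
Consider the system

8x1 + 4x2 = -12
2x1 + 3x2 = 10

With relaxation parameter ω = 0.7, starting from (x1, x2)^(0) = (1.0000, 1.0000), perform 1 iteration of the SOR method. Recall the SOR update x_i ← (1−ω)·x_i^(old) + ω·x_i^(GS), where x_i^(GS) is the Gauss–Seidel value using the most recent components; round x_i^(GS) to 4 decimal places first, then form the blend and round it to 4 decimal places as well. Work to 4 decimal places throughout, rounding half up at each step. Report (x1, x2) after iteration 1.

(-1.1000, 3.1467)

Iteration 1:
  x1: GS value = (-12 - (4)·1.0000) / (8) = -2.0000;  x1 ← (1−ω)·1.0000 + ω·-2.0000 = -1.1000
  x2: GS value = (10 - (2)·-1.1000) / (3) = 4.0667;  x2 ← (1−ω)·1.0000 + ω·4.0667 = 3.1467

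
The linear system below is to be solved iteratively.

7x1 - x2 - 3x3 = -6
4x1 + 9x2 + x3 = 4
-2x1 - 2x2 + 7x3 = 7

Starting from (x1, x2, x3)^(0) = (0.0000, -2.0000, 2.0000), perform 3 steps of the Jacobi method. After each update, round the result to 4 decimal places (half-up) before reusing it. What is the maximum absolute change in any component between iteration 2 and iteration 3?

Iteration 1:
  x1 = (-6 - (-1)·-2.0000 - (-3)·2.0000) / (7) = -0.2857
  x2 = (4 - (4)·0.0000 - (1)·2.0000) / (9) = 0.2222
  x3 = (7 - (-2)·0.0000 - (-2)·-2.0000) / (7) = 0.4286
Iteration 2:
  x1 = (-6 - (-1)·0.2222 - (-3)·0.4286) / (7) = -0.6417
  x2 = (4 - (4)·-0.2857 - (1)·0.4286) / (9) = 0.5238
  x3 = (7 - (-2)·-0.2857 - (-2)·0.2222) / (7) = 0.9819
Iteration 3:
  x1 = (-6 - (-1)·0.5238 - (-3)·0.9819) / (7) = -0.3615
  x2 = (4 - (4)·-0.6417 - (1)·0.9819) / (9) = 0.6205
  x3 = (7 - (-2)·-0.6417 - (-2)·0.5238) / (7) = 0.9663
Change: (0.2802, 0.0967, -0.0156) → max |·| = 0.2802

0.2802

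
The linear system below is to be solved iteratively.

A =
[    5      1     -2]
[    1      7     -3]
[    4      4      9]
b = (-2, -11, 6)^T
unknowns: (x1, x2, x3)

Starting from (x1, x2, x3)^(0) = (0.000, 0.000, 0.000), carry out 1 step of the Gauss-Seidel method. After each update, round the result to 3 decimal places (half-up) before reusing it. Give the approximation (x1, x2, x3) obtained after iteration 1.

(-0.400, -1.514, 1.517)

Iteration 1:
  x1 = (-2 - (1)·0.000 - (-2)·0.000) / (5) = -0.400
  x2 = (-11 - (1)·-0.400 - (-3)·0.000) / (7) = -1.514
  x3 = (6 - (4)·-0.400 - (4)·-1.514) / (9) = 1.517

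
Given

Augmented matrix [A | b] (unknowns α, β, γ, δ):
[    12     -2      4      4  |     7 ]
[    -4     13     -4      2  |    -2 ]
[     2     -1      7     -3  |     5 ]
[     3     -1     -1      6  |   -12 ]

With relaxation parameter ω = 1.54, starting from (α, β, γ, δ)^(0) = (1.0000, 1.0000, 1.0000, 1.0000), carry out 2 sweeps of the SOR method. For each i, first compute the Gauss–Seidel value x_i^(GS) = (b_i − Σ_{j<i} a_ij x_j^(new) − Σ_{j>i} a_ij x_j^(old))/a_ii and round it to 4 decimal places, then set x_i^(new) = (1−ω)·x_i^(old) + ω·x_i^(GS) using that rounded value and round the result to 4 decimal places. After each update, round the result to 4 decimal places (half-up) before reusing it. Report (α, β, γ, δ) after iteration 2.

Iteration 1:
  α: GS value = (7 - (-2)·1.0000 - (4)·1.0000 - (4)·1.0000) / (12) = 0.0833;  α ← (1−ω)·1.0000 + ω·0.0833 = -0.4117
  β: GS value = (-2 - (-4)·-0.4117 - (-4)·1.0000 - (2)·1.0000) / (13) = -0.1267;  β ← (1−ω)·1.0000 + ω·-0.1267 = -0.7351
  γ: GS value = (5 - (2)·-0.4117 - (-1)·-0.7351 - (-3)·1.0000) / (7) = 1.1555;  γ ← (1−ω)·1.0000 + ω·1.1555 = 1.2395
  δ: GS value = (-12 - (3)·-0.4117 - (-1)·-0.7351 - (-1)·1.2395) / (6) = -1.7101;  δ ← (1−ω)·1.0000 + ω·-1.7101 = -3.1736
Iteration 2:
  α: GS value = (7 - (-2)·-0.7351 - (4)·1.2395 - (4)·-3.1736) / (12) = 1.1055;  α ← (1−ω)·-0.4117 + ω·1.1055 = 1.9248
  β: GS value = (-2 - (-4)·1.9248 - (-4)·1.2395 - (2)·-3.1736) / (13) = 1.3080;  β ← (1−ω)·-0.7351 + ω·1.3080 = 2.4113
  γ: GS value = (5 - (2)·1.9248 - (-1)·2.4113 - (-3)·-3.1736) / (7) = -0.8513;  γ ← (1−ω)·1.2395 + ω·-0.8513 = -1.9803
  δ: GS value = (-12 - (3)·1.9248 - (-1)·2.4113 - (-1)·-1.9803) / (6) = -2.8906;  δ ← (1−ω)·-3.1736 + ω·-2.8906 = -2.7378

(1.9248, 2.4113, -1.9803, -2.7378)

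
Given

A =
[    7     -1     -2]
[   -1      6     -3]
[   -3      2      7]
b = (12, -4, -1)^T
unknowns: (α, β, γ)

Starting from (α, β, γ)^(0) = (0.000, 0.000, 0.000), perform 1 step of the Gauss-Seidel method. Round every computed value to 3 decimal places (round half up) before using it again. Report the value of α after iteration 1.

1.714

Iteration 1:
  α = (12 - (-1)·0.000 - (-2)·0.000) / (7) = 1.714
  β = (-4 - (-1)·1.714 - (-3)·0.000) / (6) = -0.381
  γ = (-1 - (-3)·1.714 - (2)·-0.381) / (7) = 0.701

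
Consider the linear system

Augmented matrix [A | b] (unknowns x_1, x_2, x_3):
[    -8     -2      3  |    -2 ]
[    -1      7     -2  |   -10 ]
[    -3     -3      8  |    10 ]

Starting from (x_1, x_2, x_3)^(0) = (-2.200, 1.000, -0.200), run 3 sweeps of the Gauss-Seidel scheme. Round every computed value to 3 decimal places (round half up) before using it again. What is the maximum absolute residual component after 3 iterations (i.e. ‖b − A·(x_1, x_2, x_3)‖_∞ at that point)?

Iteration 1:
  x_1 = (-2 - (-2)·1.000 - (3)·-0.200) / (-8) = -0.075
  x_2 = (-10 - (-1)·-0.075 - (-2)·-0.200) / (7) = -1.496
  x_3 = (10 - (-3)·-0.075 - (-3)·-1.496) / (8) = 0.661
Iteration 2:
  x_1 = (-2 - (-2)·-1.496 - (3)·0.661) / (-8) = 0.872
  x_2 = (-10 - (-1)·0.872 - (-2)·0.661) / (7) = -1.115
  x_3 = (10 - (-3)·0.872 - (-3)·-1.115) / (8) = 1.159
Iteration 3:
  x_1 = (-2 - (-2)·-1.115 - (3)·1.159) / (-8) = 0.963
  x_2 = (-10 - (-1)·0.963 - (-2)·1.159) / (7) = -0.960
  x_3 = (10 - (-3)·0.963 - (-3)·-0.960) / (8) = 1.251
Residual b − A·x = (0.031, 0.185, 0.001); ∞-norm = 0.185

0.185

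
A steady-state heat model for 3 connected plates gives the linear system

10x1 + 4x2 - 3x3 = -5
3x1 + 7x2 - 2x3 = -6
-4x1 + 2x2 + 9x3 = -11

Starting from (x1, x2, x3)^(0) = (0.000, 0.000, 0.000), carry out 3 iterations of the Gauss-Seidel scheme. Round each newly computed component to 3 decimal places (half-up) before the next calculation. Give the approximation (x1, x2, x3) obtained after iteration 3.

(-0.504, -1.010, -1.222)

Iteration 1:
  x1 = (-5 - (4)·0.000 - (-3)·0.000) / (10) = -0.500
  x2 = (-6 - (3)·-0.500 - (-2)·0.000) / (7) = -0.643
  x3 = (-11 - (-4)·-0.500 - (2)·-0.643) / (9) = -1.302
Iteration 2:
  x1 = (-5 - (4)·-0.643 - (-3)·-1.302) / (10) = -0.633
  x2 = (-6 - (3)·-0.633 - (-2)·-1.302) / (7) = -0.958
  x3 = (-11 - (-4)·-0.633 - (2)·-0.958) / (9) = -1.291
Iteration 3:
  x1 = (-5 - (4)·-0.958 - (-3)·-1.291) / (10) = -0.504
  x2 = (-6 - (3)·-0.504 - (-2)·-1.291) / (7) = -1.010
  x3 = (-11 - (-4)·-0.504 - (2)·-1.010) / (9) = -1.222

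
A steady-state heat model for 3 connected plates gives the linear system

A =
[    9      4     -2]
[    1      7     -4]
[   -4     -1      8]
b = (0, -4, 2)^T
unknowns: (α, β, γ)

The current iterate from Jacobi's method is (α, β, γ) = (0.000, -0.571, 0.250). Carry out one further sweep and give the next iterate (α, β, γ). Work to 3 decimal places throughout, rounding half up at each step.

One sweep:
  α = (0 - (4)·-0.571 - (-2)·0.250) / (9) = 0.309
  β = (-4 - (1)·0.000 - (-4)·0.250) / (7) = -0.429
  γ = (2 - (-4)·0.000 - (-1)·-0.571) / (8) = 0.179

(0.309, -0.429, 0.179)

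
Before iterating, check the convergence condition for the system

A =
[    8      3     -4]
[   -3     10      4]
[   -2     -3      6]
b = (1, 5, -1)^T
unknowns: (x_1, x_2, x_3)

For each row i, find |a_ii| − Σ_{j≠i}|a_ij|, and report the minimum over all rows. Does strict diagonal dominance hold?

row 1: |8| − (3+4) = 1
row 2: |10| − (3+4) = 3
row 3: |6| − (2+3) = 1
minimum over rows = 1 → strictly diagonally dominant (convergence guaranteed)

1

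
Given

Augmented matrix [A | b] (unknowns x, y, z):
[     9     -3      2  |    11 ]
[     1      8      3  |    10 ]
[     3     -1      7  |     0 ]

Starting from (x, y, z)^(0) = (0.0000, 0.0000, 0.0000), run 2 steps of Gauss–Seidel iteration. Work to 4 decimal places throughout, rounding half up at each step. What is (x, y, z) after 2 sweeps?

(1.6695, 1.1790, -0.5471)

Iteration 1:
  x = (11 - (-3)·0.0000 - (2)·0.0000) / (9) = 1.2222
  y = (10 - (1)·1.2222 - (3)·0.0000) / (8) = 1.0972
  z = (0 - (3)·1.2222 - (-1)·1.0972) / (7) = -0.3671
Iteration 2:
  x = (11 - (-3)·1.0972 - (2)·-0.3671) / (9) = 1.6695
  y = (10 - (1)·1.6695 - (3)·-0.3671) / (8) = 1.1790
  z = (0 - (3)·1.6695 - (-1)·1.1790) / (7) = -0.5471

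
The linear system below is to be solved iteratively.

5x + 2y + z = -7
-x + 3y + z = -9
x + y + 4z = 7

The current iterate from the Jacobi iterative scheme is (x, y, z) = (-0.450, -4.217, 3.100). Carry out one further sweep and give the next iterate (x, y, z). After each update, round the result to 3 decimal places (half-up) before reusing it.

(-0.333, -4.183, 2.917)

One sweep:
  x = (-7 - (2)·-4.217 - (1)·3.100) / (5) = -0.333
  y = (-9 - (-1)·-0.450 - (1)·3.100) / (3) = -4.183
  z = (7 - (1)·-0.450 - (1)·-4.217) / (4) = 2.917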